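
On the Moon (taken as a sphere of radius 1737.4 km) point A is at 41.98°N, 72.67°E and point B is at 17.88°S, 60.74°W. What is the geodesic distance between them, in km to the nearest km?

4056 km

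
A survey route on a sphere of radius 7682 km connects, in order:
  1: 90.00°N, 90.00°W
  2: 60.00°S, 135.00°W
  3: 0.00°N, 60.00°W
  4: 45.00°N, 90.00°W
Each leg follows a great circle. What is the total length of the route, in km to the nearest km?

Leg 1→2: central angle 2.6180 rad, distance 20111.4 km.
Leg 2→3: central angle 1.4410 rad, distance 11069.9 km.
Leg 3→4: central angle 0.9117 rad, distance 7004.0 km.
Total: 20111.4 + 11069.9 + 7004.0 ≈ 38185 km.

38185 km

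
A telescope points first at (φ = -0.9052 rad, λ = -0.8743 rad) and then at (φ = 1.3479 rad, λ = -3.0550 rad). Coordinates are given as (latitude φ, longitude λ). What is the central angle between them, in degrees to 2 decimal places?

147.70°

With latitudes φ₁ = -51.864°, φ₂ = 77.229° and longitude difference Δλ = -124.945°:
cos c = sin φ₁ sin φ₂ + cos φ₁ cos φ₂ cos Δλ = (-0.7865)(0.9753) + (0.6175)(0.2211)(-0.5728) = -0.84528,
so c = arccos(-0.84528) = 2.57789 rad.
So the angular separation is 147.70°.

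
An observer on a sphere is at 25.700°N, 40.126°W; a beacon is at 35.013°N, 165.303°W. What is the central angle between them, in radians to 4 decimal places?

With latitudes φ₁ = 25.700°, φ₂ = 35.013° and longitude difference Δλ = -125.177°:
Haversine: a = sin²(Δφ/2) + cos φ₁ cos φ₂ sin²(Δλ/2) = 0.0066 + (0.9011)(0.8190)(0.7881) = 0.58817.
Central angle c = 2·arcsin(√a) = 1.74807 rad.
So the angular separation is 1.7481 rad.

1.7481 rad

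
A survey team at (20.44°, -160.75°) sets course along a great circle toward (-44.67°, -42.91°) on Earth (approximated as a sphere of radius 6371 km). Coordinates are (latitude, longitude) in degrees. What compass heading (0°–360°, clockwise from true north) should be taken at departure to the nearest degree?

With φ₁ = 0.3567, φ₂ = -0.7796, Δλ = 2.0567 rad, the forward-azimuth formula gives
θ = atan2( sin Δλ cos φ₂ , cos φ₁ sin φ₂ − sin φ₁ cos φ₂ cos Δλ ) = atan2(0.6289, -0.5428) = 130.80°.
So the initial bearing is 131°.

131°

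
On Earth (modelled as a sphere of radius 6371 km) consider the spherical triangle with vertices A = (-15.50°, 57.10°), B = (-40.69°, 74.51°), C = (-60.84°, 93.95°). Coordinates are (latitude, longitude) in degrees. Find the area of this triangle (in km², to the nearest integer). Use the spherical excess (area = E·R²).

960027 km²

Side lengths (central angles): a = 0.4085, b = 0.9159, c = 0.5127 rad; semiperimeter s = 0.9185.
By l'Huilier's theorem, tan(E/4) = √[tan(s/2) tan((s−a)/2) tan((s−b)/2) tan((s−c)/2)], giving spherical excess E = 0.0237 rad.
Area = E·R² = 0.0237 × (6371)² ≈ 960027 km².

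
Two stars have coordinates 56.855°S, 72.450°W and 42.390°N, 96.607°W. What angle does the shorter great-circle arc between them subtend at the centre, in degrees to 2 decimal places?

Let φ₁ = -0.9923 rad, φ₂ = 0.7398 rad, and Δλ = -0.4216 rad.
cos c = sin φ₁ sin φ₂ + cos φ₁ cos φ₂ cos Δλ = (-0.8373)(0.6742) + (0.5468)(0.7386)(0.9124) = -0.19602,
so c = arccos(-0.19602) = 1.76809 rad.
So the angular separation is 101.30°.

101.30°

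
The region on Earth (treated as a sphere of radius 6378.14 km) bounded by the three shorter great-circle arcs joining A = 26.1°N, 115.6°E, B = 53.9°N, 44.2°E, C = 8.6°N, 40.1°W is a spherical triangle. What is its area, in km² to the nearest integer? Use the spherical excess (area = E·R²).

Side lengths (central angles): a = 1.3911, b = 2.4090, c = 1.0190 rad; semiperimeter s = 2.4096.
By l'Huilier's theorem, tan(E/4) = √[tan(s/2) tan((s−a)/2) tan((s−b)/2) tan((s−c)/2)], giving spherical excess E = 0.0725 rad.
Area = E·R² = 0.0725 × (6378.14)² ≈ 2948181 km².

2948181 km²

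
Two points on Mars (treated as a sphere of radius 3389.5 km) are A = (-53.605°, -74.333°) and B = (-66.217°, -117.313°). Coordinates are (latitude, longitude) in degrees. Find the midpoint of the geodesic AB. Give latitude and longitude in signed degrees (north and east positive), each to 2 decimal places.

The central angle between A and B is δ = 0.4235 rad.
With f = 0.5, the slerp weights are sin((1−f)δ)/sin δ = 0.5114 and sin(fδ)/sin δ = 0.5114.
Weighted sum of the unit vectors: (0.5114)·(0.1602,-0.5713,-0.8049) + (0.5114)·(-0.1850,-0.3583,-0.9151) = (-0.0127, -0.4754, -0.8797).
Converting back: φ = atan2(z, √(x²+y²)) = -61.60°, λ = atan2(y, x) = -91.53°.

-61.60°, -91.53°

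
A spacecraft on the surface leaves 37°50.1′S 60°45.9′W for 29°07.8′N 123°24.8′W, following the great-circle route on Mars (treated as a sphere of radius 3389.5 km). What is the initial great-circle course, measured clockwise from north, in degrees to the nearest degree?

309°

Δλ = -62.648° = -1.0934 rad.
y = sin Δλ · cos φ₂ = (-0.8882)(0.8735) = -0.7759
x = cos φ₁ sin φ₂ − sin φ₁ cos φ₂ cos Δλ = (0.7898)(0.4868) − (-0.6134)(0.8735)(0.4595) = 0.6306
θ = atan2(y, x) = -50.90°; adding 360° gives 309°.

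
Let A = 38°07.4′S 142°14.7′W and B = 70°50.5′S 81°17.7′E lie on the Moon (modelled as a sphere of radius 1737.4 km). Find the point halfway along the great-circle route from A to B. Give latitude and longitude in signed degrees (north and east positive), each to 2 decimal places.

-69.19°, -164.63°

The central angle between A and B is δ = 1.1636 rad.
With f = 0.5, the slerp weights are sin((1−f)δ)/sin δ = 0.5985 and sin(fδ)/sin δ = 0.5985.
Weighted sum of the unit vectors: (0.5985)·(-0.6220,-0.4817,-0.6174) + (0.5985)·(0.0497,0.3244,-0.9446) = (-0.3425, -0.0941, -0.9348).
Converting back: φ = atan2(z, √(x²+y²)) = -69.19°, λ = atan2(y, x) = -164.63°.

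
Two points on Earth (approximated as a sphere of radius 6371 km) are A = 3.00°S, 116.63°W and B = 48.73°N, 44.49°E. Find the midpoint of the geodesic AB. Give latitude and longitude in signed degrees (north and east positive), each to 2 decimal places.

The central angle between A and B is δ = 2.2951 rad.
With f = 0.5, the slerp weights are sin((1−f)δ)/sin δ = 1.2173 and sin(fδ)/sin δ = 1.2173.
Weighted sum of the unit vectors: (1.2173)·(-0.4476,-0.8927,-0.0523) + (1.2173)·(0.4705,0.4622,0.7516) = (0.0279, -0.5240, 0.8513).
Converting back: φ = atan2(z, √(x²+y²)) = 58.35°, λ = atan2(y, x) = -86.95°.

58.35°, -86.95°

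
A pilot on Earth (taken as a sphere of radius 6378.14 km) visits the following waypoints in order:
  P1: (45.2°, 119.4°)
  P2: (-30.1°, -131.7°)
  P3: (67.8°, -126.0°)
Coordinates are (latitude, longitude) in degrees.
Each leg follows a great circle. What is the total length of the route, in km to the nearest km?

Leg P1→P2: central angle 2.1571 rad, distance 13758.6 km.
Leg P2→P3: central angle 1.7103 rad, distance 10908.6 km.
Total: 13758.6 + 10908.6 ≈ 24667 km.

24667 km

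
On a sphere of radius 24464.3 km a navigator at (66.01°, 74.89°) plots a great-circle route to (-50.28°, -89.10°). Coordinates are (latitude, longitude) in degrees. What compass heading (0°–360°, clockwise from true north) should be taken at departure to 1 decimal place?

324.6°

Δλ = -163.990° = -2.8622 rad.
y = sin Δλ · cos φ₂ = (-0.2758)(0.6390) = -0.1762
x = cos φ₁ sin φ₂ − sin φ₁ cos φ₂ cos Δλ = (0.4066)(-0.7692) − (0.9136)(0.6390)(-0.9612) = 0.2485
θ = atan2(y, x) = -35.35°; adding 360° gives 324.6°.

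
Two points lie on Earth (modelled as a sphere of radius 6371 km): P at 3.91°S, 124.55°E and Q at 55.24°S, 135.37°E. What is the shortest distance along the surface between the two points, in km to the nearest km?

5790 km

Let φ₁ = -0.0682 rad, φ₂ = -0.9641 rad, and Δλ = 0.1888 rad.
cos c = sin φ₁ sin φ₂ + cos φ₁ cos φ₂ cos Δλ = (-0.0682)(-0.8215) + (0.9977)(0.5701)(0.9822) = 0.61472,
so c = arccos(0.61472) = 0.90876 rad.
Distance = R·c = 6371 × 0.9088 ≈ 5790 km.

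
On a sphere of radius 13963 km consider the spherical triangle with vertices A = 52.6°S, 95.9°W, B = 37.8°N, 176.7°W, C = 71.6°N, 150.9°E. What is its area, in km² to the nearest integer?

156987022 km²

Side lengths (central angles): a = 0.6565, b = 2.5487, c = 1.9934 rad; semiperimeter s = 2.5993.
By l'Huilier's theorem, tan(E/4) = √[tan(s/2) tan((s−a)/2) tan((s−b)/2) tan((s−c)/2)], giving spherical excess E = 0.8052 rad.
Area = E·R² = 0.8052 × (13963)² ≈ 156987022 km².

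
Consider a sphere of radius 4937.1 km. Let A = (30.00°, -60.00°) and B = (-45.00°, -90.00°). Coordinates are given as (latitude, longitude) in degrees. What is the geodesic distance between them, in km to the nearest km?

Let φ₁ = 0.5236 rad, φ₂ = -0.7854 rad, and Δλ = -0.5236 rad.
cos c = sin φ₁ sin φ₂ + cos φ₁ cos φ₂ cos Δλ = (0.5000)(-0.7071) + (0.8660)(0.7071)(0.8660) = 0.17678,
so c = arccos(0.17678) = 1.39309 rad.
Distance = R·c = 4937.1 × 1.3931 ≈ 6878 km.

6878 km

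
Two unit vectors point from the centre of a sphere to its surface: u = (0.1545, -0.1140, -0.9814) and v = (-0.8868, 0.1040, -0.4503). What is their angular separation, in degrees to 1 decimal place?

73.0°

u·v = 0.2931; |u| = 1.0000, |v| = 1.0000.
cos θ = (u·v)/(|u||v|) = 0.2931, so θ = 73.0°.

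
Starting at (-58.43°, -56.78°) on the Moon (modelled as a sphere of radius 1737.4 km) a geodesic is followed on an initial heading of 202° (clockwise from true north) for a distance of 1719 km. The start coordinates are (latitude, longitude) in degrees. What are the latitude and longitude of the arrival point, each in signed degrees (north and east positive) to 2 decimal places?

-60.88°, 163.25°

Angular distance δ = d/R = 1719/1737.4 = 0.98941 rad; initial bearing θ = 3.5256 rad.
sin φ₂ = sin φ₁ cos δ + cos φ₁ sin δ cos θ = (-0.8520)(0.5492) + (0.5235)(0.8357)(-0.9272) = -0.8736, so φ₂ = -60.88°.
Δλ = atan2(sin θ sin δ cos φ₁, cos δ − sin φ₁ sin φ₂) = atan2(-0.1639, -0.1951) = -139.967°.
λ₂ = -56.780° − 139.967° = -196.75° → 163.25° after wrapping to (−180°, 180°].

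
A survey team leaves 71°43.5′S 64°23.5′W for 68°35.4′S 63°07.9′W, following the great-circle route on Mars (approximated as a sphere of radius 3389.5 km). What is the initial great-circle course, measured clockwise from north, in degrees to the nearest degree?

8°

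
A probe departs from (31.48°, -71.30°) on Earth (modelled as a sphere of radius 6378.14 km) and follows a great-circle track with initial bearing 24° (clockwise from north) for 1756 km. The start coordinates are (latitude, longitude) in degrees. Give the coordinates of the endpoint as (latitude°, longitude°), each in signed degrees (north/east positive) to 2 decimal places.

45.59°, -62.21°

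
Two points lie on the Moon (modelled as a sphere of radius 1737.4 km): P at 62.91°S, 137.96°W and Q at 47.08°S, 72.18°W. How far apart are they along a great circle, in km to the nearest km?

In radians: φ₁ = -1.0980, φ₂ = -0.8217, Δλ = 65.780° = 1.1481 rad.
cos c = sin φ₁ sin φ₂ + cos φ₁ cos φ₂ cos Δλ = (-0.8903)(-0.7323) + (0.4554)(0.6810)(0.4102) = 0.77919,
so c = arccos(0.77919) = 0.67743 rad.
Distance = R·c = 1737.4 × 0.6774 ≈ 1177 km.

1177 km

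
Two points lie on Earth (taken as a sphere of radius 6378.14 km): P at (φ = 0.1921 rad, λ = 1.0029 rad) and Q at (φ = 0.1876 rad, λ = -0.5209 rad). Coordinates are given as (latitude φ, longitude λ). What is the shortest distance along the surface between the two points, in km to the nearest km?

9502 km

Let φ₁ = 0.1921 rad, φ₂ = 0.1876 rad, and Δλ = -1.5238 rad.
cos c = sin φ₁ sin φ₂ + cos φ₁ cos φ₂ cos Δλ = (0.1909)(0.1865) + (0.9816)(0.9825)(0.0470) = 0.08091,
so c = arccos(0.08091) = 1.48980 rad.
Distance = R·c = 6378.14 × 1.4898 ≈ 9502 km.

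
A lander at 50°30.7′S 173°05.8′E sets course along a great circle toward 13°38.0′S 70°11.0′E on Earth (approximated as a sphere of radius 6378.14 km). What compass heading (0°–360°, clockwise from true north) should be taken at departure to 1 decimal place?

251.5°

Δλ = -102.913° = -1.7962 rad.
y = sin Δλ · cos φ₂ = (-0.9747)(0.9718) = -0.9472
x = cos φ₁ sin φ₂ − sin φ₁ cos φ₂ cos Δλ = (0.6359)(-0.2357) − (-0.7718)(0.9718)(-0.2235) = -0.3175
θ = atan2(y, x) = -108.53°; adding 360° gives 251.5°.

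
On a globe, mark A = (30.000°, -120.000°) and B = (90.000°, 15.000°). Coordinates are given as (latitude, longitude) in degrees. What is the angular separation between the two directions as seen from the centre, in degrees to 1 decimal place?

60.0°

In radians: φ₁ = 0.5236, φ₂ = 1.5708, Δλ = 135.000° = 2.3562 rad.
cos c = sin φ₁ sin φ₂ + cos φ₁ cos φ₂ cos Δλ = (0.5000)(1.0000) + (0.8660)(0.0000)(-0.7071) = 0.50000,
so c = arccos(0.50000) = 1.04720 rad.
So the angular separation is 60.0°.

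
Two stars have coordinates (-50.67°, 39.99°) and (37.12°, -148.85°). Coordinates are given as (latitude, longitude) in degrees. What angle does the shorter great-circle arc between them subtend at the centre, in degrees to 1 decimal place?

With latitudes φ₁ = -50.670°, φ₂ = 37.120° and longitude difference Δλ = 171.160°:
cos c = sin φ₁ sin φ₂ + cos φ₁ cos φ₂ cos Δλ = (-0.7735)(0.6035) + (0.6338)(0.7974)(-0.9881) = -0.96616,
so c = arccos(-0.96616) = 2.88071 rad.
So the angular separation is 165.1°.

165.1°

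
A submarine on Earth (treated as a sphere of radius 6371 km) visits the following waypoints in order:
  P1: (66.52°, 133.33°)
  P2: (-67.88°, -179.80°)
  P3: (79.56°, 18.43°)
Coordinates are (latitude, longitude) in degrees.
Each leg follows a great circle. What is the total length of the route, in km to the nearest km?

33996 km

Leg P1→P2: central angle 2.4145 rad, distance 15382.9 km.
Leg P2→P3: central angle 2.9215 rad, distance 18612.6 km.
Total: 15382.9 + 18612.6 ≈ 33996 km.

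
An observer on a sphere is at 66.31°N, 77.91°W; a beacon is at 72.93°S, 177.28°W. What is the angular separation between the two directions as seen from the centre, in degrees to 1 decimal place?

153.5°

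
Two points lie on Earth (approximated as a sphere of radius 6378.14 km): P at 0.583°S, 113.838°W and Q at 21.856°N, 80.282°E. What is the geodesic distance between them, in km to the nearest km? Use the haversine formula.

17217 km

In radians: φ₁ = -0.0102, φ₂ = 0.3815, Δλ = -165.880° = -2.8952 rad.
Haversine: a = sin²(Δφ/2) + cos φ₁ cos φ₂ sin²(Δλ/2) = 0.0379 + (0.9999)(0.9281)(0.9849) = 0.95191.
Central angle c = 2·arcsin(√a) = 2.69942 rad.
Distance = R·c = 6378.14 × 2.6994 ≈ 17217 km.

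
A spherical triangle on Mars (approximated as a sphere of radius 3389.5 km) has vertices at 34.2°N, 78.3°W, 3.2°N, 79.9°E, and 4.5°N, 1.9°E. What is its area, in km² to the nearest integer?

16331999 km²

Side lengths (central angles): a = 1.3579, b = 1.3853, c = 2.3970 rad; semiperimeter s = 2.5701.
By l'Huilier's theorem, tan(E/4) = √[tan(s/2) tan((s−a)/2) tan((s−b)/2) tan((s−c)/2)], giving spherical excess E = 1.4216 rad.
Area = E·R² = 1.4216 × (3389.5)² ≈ 16331999 km².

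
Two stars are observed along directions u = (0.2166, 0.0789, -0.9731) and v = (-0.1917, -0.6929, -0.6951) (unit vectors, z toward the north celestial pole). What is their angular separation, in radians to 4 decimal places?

0.9518 rad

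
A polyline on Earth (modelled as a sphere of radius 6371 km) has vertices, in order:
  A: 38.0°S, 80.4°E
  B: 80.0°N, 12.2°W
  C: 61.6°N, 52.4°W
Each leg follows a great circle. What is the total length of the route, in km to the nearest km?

16616 km

Leg A→B: central angle 2.2300 rad, distance 14207.6 km.
Leg B→C: central angle 0.3781 rad, distance 2408.9 km.
Total: 14207.6 + 2408.9 ≈ 16616 km.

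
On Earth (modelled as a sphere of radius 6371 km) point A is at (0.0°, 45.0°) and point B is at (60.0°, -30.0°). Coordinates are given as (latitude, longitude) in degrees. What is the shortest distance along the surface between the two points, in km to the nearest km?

9181 km

Let φ₁ = 0.0000 rad, φ₂ = 1.0472 rad, and Δλ = -1.3090 rad.
cos c = sin φ₁ sin φ₂ + cos φ₁ cos φ₂ cos Δλ = (0.0000)(0.8660) + (1.0000)(0.5000)(0.2588) = 0.12941,
so c = arccos(0.12941) = 1.44102 rad.
Distance = R·c = 6371 × 1.4410 ≈ 9181 km.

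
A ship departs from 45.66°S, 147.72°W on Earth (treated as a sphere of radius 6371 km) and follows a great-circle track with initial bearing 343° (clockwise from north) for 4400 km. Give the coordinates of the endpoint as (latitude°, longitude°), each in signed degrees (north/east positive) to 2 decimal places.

-7.21°, -158.54°

Angular distance δ = d/R = 4400/6371 = 0.69063 rad; initial bearing θ = 5.9865 rad.
sin φ₂ = sin φ₁ cos δ + cos φ₁ sin δ cos θ = (-0.7152)(0.7708) + (0.6989)(0.6370)(0.9563) = -0.1255, so φ₂ = -7.21°.
Δλ = atan2(sin θ sin δ cos φ₁, cos δ − sin φ₁ sin φ₂) = atan2(-0.1302, 0.6811) = -10.820°.
λ₂ = -147.720° − 10.820° = -158.54°.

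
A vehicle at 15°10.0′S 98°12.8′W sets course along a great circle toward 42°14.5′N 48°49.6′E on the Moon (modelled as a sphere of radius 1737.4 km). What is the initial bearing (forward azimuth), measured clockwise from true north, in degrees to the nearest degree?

40°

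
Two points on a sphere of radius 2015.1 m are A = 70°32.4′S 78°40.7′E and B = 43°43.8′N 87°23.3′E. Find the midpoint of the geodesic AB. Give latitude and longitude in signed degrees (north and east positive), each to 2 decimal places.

Central angle δ = 1.9974 rad. Interpolating on the sphere with fraction f = 0.5:
P = [sin((1−f)δ)·A + sin(fδ)·B] / sin δ = 0.9236·A + 0.9236·B in Cartesian coordinates,
giving P = (0.0908, 0.9684, -0.2324), i.e. latitude -13.44°, longitude 84.64°.

-13.44°, 84.64°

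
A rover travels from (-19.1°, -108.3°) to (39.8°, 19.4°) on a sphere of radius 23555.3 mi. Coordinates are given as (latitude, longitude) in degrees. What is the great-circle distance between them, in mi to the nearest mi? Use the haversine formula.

53774 mi

Let φ₁ = -0.3334 rad, φ₂ = 0.6946 rad, and Δλ = 2.2288 rad.
Haversine: a = sin²(Δφ/2) + cos φ₁ cos φ₂ sin²(Δλ/2) = 0.2417 + (0.9449)(0.7683)(0.8058) = 0.82671.
Central angle c = 2·arcsin(√a) = 2.28289 rad.
Distance = R·c = 23555.3 × 2.2829 ≈ 53774 mi.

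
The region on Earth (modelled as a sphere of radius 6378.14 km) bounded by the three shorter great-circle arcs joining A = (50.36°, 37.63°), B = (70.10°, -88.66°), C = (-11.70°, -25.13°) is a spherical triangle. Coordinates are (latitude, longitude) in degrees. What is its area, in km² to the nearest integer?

35604280 km²

Side lengths (central angles): a = 1.6129, b = 1.4406, c = 0.9328 rad; semiperimeter s = 1.9932.
By l'Huilier's theorem, tan(E/4) = √[tan(s/2) tan((s−a)/2) tan((s−b)/2) tan((s−c)/2)], giving spherical excess E = 0.8752 rad.
Area = E·R² = 0.8752 × (6378.14)² ≈ 35604280 km².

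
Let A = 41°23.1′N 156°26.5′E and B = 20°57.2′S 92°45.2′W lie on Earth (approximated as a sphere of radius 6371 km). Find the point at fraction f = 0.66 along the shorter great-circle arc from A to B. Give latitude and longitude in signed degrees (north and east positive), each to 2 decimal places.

Central angle δ = 2.0775 rad. Interpolating on the sphere with fraction f = 0.66:
P = [sin((1−f)δ)·A + sin(fδ)·B] / sin δ = 0.7423·A + 1.1210·B in Cartesian coordinates,
giving P = (-0.5608, -0.8230, 0.0899), i.e. latitude 5.16°, longitude -124.27°.

5.16°, -124.27°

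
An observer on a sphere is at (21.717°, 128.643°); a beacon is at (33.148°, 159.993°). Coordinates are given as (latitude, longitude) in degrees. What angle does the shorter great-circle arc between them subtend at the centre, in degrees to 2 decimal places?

29.93°

With latitudes φ₁ = 21.717°, φ₂ = 33.148° and longitude difference Δλ = 31.350°:
Haversine: a = sin²(Δφ/2) + cos φ₁ cos φ₂ sin²(Δλ/2) = 0.0099 + (0.9290)(0.8373)(0.0730) = 0.06670.
Central angle c = 2·arcsin(√a) = 0.52244 rad.
So the angular separation is 29.93°.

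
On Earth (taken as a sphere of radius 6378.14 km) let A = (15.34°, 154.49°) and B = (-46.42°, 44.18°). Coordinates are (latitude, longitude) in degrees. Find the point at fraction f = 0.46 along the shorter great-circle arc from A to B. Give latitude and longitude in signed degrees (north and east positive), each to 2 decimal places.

-22.30°, 116.55°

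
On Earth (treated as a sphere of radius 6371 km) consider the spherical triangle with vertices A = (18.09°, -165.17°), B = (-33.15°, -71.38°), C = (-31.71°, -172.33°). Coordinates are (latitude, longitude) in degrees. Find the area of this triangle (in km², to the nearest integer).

33621200 km²

Side lengths (central angles): a = 1.4181, b = 0.8774, c = 1.7951 rad; semiperimeter s = 2.0453.
By l'Huilier's theorem, tan(E/4) = √[tan(s/2) tan((s−a)/2) tan((s−b)/2) tan((s−c)/2)], giving spherical excess E = 0.8283 rad.
Area = E·R² = 0.8283 × (6371)² ≈ 33621200 km².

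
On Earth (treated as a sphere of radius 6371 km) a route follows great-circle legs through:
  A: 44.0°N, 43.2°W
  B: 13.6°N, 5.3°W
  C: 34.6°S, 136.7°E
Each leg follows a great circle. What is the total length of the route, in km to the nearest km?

Leg A→B: central angle 0.7741 rad, distance 4931.8 km.
Leg B→C: central angle 2.4403 rad, distance 15546.8 km.
Total: 4931.8 + 15546.8 ≈ 20479 km.

20479 km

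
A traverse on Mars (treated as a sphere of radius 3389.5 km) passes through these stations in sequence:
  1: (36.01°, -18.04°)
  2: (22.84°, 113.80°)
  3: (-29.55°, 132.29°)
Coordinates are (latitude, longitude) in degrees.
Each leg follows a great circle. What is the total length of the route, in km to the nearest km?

9521 km

Leg 1→2: central angle 1.8432 rad, distance 6247.6 km.
Leg 2→3: central angle 0.9656 rad, distance 3273.0 km.
Total: 6247.6 + 3273.0 ≈ 9521 km.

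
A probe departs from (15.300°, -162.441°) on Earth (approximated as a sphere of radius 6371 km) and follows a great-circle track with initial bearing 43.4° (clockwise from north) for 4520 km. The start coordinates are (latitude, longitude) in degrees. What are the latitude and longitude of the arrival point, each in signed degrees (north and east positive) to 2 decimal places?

Angular distance δ = d/R = 4520/6371 = 0.70946 rad; initial bearing θ = 0.7575 rad.
sin φ₂ = sin φ₁ cos δ + cos φ₁ sin δ cos θ = (0.2639)(0.7587) + (0.9646)(0.6514)(0.7266) = 0.6567, so φ₂ = 41.05°.
Δλ = atan2(sin θ sin δ cos φ₁, cos δ − sin φ₁ sin φ₂) = atan2(0.4317, 0.5854) = 36.408°.
λ₂ = -162.441° + 36.408° = -126.03°.

41.05°, -126.03°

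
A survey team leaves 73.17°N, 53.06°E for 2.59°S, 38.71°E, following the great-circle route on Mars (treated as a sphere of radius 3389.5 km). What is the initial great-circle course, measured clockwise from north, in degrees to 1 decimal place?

194.8°

With φ₁ = 1.2771, φ₂ = -0.0452, Δλ = -0.2505 rad, the forward-azimuth formula gives
θ = atan2( sin Δλ cos φ₂ , cos φ₁ sin φ₂ − sin φ₁ cos φ₂ cos Δλ ) = atan2(-0.2476, -0.9394) = -165.24°.
Adding 360° brings this into [0°, 360°): 194.8°.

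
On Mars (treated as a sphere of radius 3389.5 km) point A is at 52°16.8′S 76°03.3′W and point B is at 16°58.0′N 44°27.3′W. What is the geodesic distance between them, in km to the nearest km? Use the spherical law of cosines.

4406 km

Let φ₁ = -0.9125 rad, φ₂ = 0.2961 rad, and Δλ = 0.5515 rad.
cos c = sin φ₁ sin φ₂ + cos φ₁ cos φ₂ cos Δλ = (-0.7910)(0.2918) + (0.6118)(0.9565)(0.8517) = 0.26758,
so c = arccos(0.26758) = 1.29992 rad.
Distance = R·c = 3389.5 × 1.2999 ≈ 4406 km.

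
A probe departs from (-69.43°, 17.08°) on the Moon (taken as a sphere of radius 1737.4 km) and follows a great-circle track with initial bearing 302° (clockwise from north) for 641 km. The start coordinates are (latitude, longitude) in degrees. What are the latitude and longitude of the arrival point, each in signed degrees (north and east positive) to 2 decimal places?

-53.72°, -14.04°

Angular distance δ = d/R = 641/1737.4 = 0.36894 rad; initial bearing θ = 5.2709 rad.
sin φ₂ = sin φ₁ cos δ + cos φ₁ sin δ cos θ = (-0.9362)(0.9327) + (0.3514)(0.3606)(0.5299) = -0.8061, so φ₂ = -53.72°.
Δλ = atan2(sin θ sin δ cos φ₁, cos δ − sin φ₁ sin φ₂) = atan2(-0.1075, 0.1780) = -31.118°.
λ₂ = 17.080° − 31.118° = -14.04°.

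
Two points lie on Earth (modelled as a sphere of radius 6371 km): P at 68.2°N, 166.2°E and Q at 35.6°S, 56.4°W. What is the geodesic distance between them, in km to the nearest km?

In radians: φ₁ = 1.1903, φ₂ = -0.6213, Δλ = 137.400° = 2.3981 rad.
Haversine: a = sin²(Δφ/2) + cos φ₁ cos φ₂ sin²(Δλ/2) = 0.6193 + (0.3714)(0.8131)(0.8680) = 0.88138.
Central angle c = 2·arcsin(√a) = 2.43837 rad.
Distance = R·c = 6371 × 2.4384 ≈ 15535 km.

15535 km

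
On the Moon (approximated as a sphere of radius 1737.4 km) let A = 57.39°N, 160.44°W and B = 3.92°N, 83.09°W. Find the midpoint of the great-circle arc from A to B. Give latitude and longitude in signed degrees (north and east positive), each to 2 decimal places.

36.44°, -108.33°

Central angle δ = 1.3946 rad. Interpolating on the sphere with fraction f = 0.5:
P = [sin((1−f)δ)·A + sin(fδ)·B] / sin δ = 0.6522·A + 0.6522·B in Cartesian coordinates,
giving P = (-0.2529, -0.7637, 0.5940), i.e. latitude 36.44°, longitude -108.33°.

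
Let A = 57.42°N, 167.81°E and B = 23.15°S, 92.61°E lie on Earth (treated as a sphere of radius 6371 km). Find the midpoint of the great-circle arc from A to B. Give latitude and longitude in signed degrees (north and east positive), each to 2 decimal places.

20.88°, 118.83°

The central angle between A and B is δ = 1.7771 rad.
With f = 0.5, the slerp weights are sin((1−f)δ)/sin δ = 0.7930 and sin(fδ)/sin δ = 0.7930.
Weighted sum of the unit vectors: (0.7930)·(-0.5263,0.1137,0.8426) + (0.7930)·(-0.0419,0.9185,-0.3931) = (-0.4506, 0.8185, 0.3564).
Converting back: φ = atan2(z, √(x²+y²)) = 20.88°, λ = atan2(y, x) = 118.83°.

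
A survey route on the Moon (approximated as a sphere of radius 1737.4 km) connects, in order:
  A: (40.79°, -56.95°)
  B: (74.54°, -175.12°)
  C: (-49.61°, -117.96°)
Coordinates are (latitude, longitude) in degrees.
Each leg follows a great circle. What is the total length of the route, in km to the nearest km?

Leg A→B: central angle 1.0070 rad, distance 1749.6 km.
Leg B→C: central angle 2.2658 rad, distance 3936.7 km.
Total: 1749.6 + 3936.7 ≈ 5686 km.

5686 km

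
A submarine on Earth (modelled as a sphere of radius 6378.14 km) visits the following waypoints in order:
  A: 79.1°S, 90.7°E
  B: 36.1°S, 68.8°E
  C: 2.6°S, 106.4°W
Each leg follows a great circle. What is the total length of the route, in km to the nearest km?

Leg A→B: central angle 0.7665 rad, distance 4889.0 km.
Leg B→C: central angle 2.4616 rad, distance 15700.7 km.
Total: 4889.0 + 15700.7 ≈ 20590 km.

20590 km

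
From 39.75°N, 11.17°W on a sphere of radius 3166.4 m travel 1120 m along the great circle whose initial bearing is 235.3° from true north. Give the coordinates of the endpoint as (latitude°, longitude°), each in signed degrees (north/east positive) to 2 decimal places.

Angular distance δ = d/R = 1120/3166.4 = 0.35371 rad; initial bearing θ = 4.1068 rad.
sin φ₂ = sin φ₁ cos δ + cos φ₁ sin δ cos θ = (0.6394)(0.9381) + (0.7688)(0.3464)(-0.5693) = 0.4482, so φ₂ = 26.63°.
Δλ = atan2(sin θ sin δ cos φ₁, cos δ − sin φ₁ sin φ₂) = atan2(-0.2189, 0.6515) = -18.577°.
λ₂ = -11.170° − 18.577° = -29.75°.

26.63°, -29.75°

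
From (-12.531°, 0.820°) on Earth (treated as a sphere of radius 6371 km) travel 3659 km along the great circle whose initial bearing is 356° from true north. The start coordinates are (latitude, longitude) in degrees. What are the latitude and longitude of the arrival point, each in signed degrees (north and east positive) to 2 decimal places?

20.30°, -1.50°

Angular distance δ = d/R = 3659/6371 = 0.57432 rad; initial bearing θ = 6.2134 rad.
sin φ₂ = sin φ₁ cos δ + cos φ₁ sin δ cos θ = (-0.2170)(0.8396) + (0.9762)(0.5433)(0.9976) = 0.3469, so φ₂ = 20.30°.
Δλ = atan2(sin θ sin δ cos φ₁, cos δ − sin φ₁ sin φ₂) = atan2(-0.0370, 0.9148) = -2.316°.
λ₂ = 0.820° − 2.316° = -1.50°.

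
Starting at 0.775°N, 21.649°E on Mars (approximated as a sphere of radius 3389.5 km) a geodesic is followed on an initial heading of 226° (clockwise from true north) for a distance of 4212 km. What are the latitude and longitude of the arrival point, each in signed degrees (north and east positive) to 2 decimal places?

Angular distance δ = d/R = 4212/3389.5 = 1.24266 rad; initial bearing θ = 3.9444 rad.
sin φ₂ = sin φ₁ cos δ + cos φ₁ sin δ cos θ = (0.0135)(0.3223) + (0.9999)(0.9466)(-0.6947) = -0.6532, so φ₂ = -40.78°.
Δλ = atan2(sin θ sin δ cos φ₁, cos δ − sin φ₁ sin φ₂) = atan2(-0.6809, 0.3311) = -64.067°.
λ₂ = 21.649° − 64.067° = -42.42°.

-40.78°, -42.42°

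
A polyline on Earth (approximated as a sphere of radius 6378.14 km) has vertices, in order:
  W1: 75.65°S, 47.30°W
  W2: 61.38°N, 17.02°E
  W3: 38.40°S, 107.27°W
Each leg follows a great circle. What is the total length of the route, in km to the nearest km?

31416 km

Leg W1→W2: central angle 2.4964 rad, distance 15922.4 km.
Leg W2→W3: central angle 2.4291 rad, distance 15493.2 km.
Total: 15922.4 + 15493.2 ≈ 31416 km.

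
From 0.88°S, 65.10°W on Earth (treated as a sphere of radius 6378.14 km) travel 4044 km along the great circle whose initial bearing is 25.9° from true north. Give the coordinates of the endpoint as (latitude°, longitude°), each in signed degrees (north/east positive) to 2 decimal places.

31.36°, -47.46°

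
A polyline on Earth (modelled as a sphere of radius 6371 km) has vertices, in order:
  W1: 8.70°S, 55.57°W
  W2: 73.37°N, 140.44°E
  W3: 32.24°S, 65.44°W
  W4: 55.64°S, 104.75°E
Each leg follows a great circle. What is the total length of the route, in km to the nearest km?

Leg W1→W2: central angle 2.0008 rad, distance 12747.0 km.
Leg W2→W3: central angle 2.3876 rad, distance 15211.2 km.
Leg W3→W4: central angle 1.6008 rad, distance 10198.8 km.
Total: 12747.0 + 15211.2 + 10198.8 ≈ 38157 km.

38157 km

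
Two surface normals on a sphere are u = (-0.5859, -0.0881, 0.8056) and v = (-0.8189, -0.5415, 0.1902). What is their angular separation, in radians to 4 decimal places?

u·v = 0.6807; |u| = 1.0000, |v| = 1.0000.
cos θ = (u·v)/(|u||v|) = 0.6807, so θ = 0.8221 rad.

0.8221 rad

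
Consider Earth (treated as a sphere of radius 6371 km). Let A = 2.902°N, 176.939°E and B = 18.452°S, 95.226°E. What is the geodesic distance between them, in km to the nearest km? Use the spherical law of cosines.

In radians: φ₁ = 0.0506, φ₂ = -0.3220, Δλ = -81.713° = -1.4262 rad.
cos c = sin φ₁ sin φ₂ + cos φ₁ cos φ₂ cos Δλ = (0.0506)(-0.3165) + (0.9987)(0.9486)(0.1441) = 0.12052,
so c = arccos(0.12052) = 1.44998 rad.
Distance = R·c = 6371 × 1.4500 ≈ 9238 km.

9238 km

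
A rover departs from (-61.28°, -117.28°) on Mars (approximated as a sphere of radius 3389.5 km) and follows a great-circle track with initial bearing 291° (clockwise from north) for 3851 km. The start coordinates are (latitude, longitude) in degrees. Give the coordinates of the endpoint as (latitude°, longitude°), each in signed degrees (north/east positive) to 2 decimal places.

-12.30°, -177.36°

Angular distance δ = d/R = 3851/3389.5 = 1.13616 rad; initial bearing θ = 5.0789 rad.
sin φ₂ = sin φ₁ cos δ + cos φ₁ sin δ cos θ = (-0.8770)(0.4211) + (0.4805)(0.9070)(0.3584) = -0.2131, so φ₂ = -12.30°.
Δλ = atan2(sin θ sin δ cos φ₁, cos δ − sin φ₁ sin φ₂) = atan2(-0.4069, 0.2342) = -60.075°.
λ₂ = -117.280° − 60.075° = -177.36°.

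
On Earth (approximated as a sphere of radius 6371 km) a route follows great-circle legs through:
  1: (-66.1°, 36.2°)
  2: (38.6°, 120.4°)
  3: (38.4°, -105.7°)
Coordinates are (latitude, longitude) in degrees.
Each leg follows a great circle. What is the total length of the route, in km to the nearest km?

23874 km

Leg 1→2: central angle 2.1393 rad, distance 13629.6 km.
Leg 2→3: central angle 1.6080 rad, distance 10244.4 km.
Total: 13629.6 + 10244.4 ≈ 23874 km.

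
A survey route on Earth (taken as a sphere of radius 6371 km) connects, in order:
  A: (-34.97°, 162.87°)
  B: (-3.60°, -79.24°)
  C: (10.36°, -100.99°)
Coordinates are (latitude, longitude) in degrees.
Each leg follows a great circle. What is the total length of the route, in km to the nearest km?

15127 km

Leg A→B: central angle 1.9247 rad, distance 12262.4 km.
Leg B→C: central angle 0.4497 rad, distance 2865.1 km.
Total: 12262.4 + 2865.1 ≈ 15127 km.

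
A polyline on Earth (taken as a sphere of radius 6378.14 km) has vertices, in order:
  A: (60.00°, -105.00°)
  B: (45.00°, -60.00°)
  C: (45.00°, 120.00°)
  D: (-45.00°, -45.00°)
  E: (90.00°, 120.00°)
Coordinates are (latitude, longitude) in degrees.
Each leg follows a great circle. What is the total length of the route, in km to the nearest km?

47291 km

Leg A→B: central angle 0.5309 rad, distance 3385.9 km.
Leg B→C: central angle 1.5708 rad, distance 10018.8 km.
Leg C→D: central angle 2.9567 rad, distance 18858.5 km.
Leg D→E: central angle 2.3562 rad, distance 15028.1 km.
Total: 3385.9 + 10018.8 + 18858.5 + 15028.1 ≈ 47291 km.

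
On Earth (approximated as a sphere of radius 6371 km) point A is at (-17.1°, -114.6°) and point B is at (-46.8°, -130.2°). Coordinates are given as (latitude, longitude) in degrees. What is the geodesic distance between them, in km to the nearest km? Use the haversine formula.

Let φ₁ = -0.2985 rad, φ₂ = -0.8168 rad, and Δλ = -0.2723 rad.
Haversine: a = sin²(Δφ/2) + cos φ₁ cos φ₂ sin²(Δλ/2) = 0.0657 + (0.9558)(0.6845)(0.0184) = 0.07774.
Central angle c = 2·arcsin(√a) = 0.56511 rad.
Distance = R·c = 6371 × 0.5651 ≈ 3600 km.

3600 km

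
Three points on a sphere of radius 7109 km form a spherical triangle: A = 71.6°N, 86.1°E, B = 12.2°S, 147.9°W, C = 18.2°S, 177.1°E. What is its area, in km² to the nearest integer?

Side lengths (central angles): a = 0.5978, b = 1.8772, c = 1.9626 rad; semiperimeter s = 2.2188.
By l'Huilier's theorem, tan(E/4) = √[tan(s/2) tan((s−a)/2) tan((s−b)/2) tan((s−c)/2)], giving spherical excess E = 0.8538 rad.
Area = E·R² = 0.8538 × (7109)² ≈ 43146732 km².

43146732 km²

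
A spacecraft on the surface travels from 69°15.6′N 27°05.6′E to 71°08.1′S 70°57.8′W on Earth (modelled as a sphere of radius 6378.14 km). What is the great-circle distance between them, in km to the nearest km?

17176 km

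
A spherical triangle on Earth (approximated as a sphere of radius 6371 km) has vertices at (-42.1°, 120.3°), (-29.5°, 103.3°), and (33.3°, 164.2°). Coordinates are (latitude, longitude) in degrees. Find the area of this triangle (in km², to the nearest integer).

12145736 km²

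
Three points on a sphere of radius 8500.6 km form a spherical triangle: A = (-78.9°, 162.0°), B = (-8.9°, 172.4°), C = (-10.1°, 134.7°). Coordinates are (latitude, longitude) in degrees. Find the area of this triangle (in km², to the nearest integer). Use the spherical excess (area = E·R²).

32377316 km²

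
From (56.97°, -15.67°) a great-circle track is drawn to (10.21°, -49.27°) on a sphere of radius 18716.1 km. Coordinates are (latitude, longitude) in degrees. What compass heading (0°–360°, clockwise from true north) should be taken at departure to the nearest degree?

With φ₁ = 0.9943, φ₂ = 0.1782, Δλ = -0.5864 rad, the forward-azimuth formula gives
θ = atan2( sin Δλ cos φ₂ , cos φ₁ sin φ₂ − sin φ₁ cos φ₂ cos Δλ ) = atan2(-0.5446, -0.5906) = -137.32°.
Adding 360° brings this into [0°, 360°): 223°.

223°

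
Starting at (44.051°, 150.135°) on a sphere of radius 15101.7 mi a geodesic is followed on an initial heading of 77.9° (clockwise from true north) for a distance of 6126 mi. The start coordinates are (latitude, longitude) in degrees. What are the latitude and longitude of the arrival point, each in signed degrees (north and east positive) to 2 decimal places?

Angular distance δ = d/R = 6126/15101.7 = 0.40565 rad; initial bearing θ = 1.3596 rad.
sin φ₂ = sin φ₁ cos δ + cos φ₁ sin δ cos θ = (0.6953)(0.9188) + (0.7187)(0.3946)(0.2096) = 0.6983, so φ₂ = 44.29°.
Δλ = atan2(sin θ sin δ cos φ₁, cos δ − sin φ₁ sin φ₂) = atan2(0.2773, 0.4333) = 32.620°.
λ₂ = 150.135° + 32.620° = 182.75° → -177.25° after wrapping to (−180°, 180°].

44.29°, -177.25°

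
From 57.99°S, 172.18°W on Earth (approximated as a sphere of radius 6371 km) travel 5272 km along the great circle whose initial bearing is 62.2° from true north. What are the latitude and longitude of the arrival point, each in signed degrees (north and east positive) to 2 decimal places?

Angular distance δ = d/R = 5272/6371 = 0.82750 rad; initial bearing θ = 1.0856 rad.
sin φ₂ = sin φ₁ cos δ + cos φ₁ sin δ cos θ = (-0.8480)(0.6767) + (0.5301)(0.7362)(0.4664) = -0.3918, so φ₂ = -23.07°.
Δλ = atan2(sin θ sin δ cos φ₁, cos δ − sin φ₁ sin φ₂) = atan2(0.3452, 0.3445) = 45.061°.
λ₂ = -172.180° + 45.061° = -127.12°.

-23.07°, -127.12°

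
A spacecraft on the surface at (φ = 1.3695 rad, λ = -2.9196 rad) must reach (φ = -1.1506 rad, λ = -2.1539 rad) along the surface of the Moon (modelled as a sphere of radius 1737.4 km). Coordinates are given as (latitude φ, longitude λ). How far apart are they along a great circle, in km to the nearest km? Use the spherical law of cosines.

With latitudes φ₁ = 78.467°, φ₂ = -65.925° and longitude difference Δλ = 43.871°:
cos c = sin φ₁ sin φ₂ + cos φ₁ cos φ₂ cos Δλ = (0.9798)(-0.9130) + (0.1999)(0.4079)(0.7209) = -0.83577,
so c = arccos(-0.83577) = 2.56034 rad.
Distance = R·c = 1737.4 × 2.5603 ≈ 4448 km.

4448 km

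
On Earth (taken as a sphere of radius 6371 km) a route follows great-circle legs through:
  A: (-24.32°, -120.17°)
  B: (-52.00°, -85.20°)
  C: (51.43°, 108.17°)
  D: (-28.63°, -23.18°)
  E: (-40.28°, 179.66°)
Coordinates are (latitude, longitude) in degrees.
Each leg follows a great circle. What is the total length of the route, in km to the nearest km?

Leg A→B: central angle 0.6693 rad, distance 4264.0 km.
Leg B→C: central angle 2.9969 rad, distance 19093.1 km.
Leg C→D: central angle 2.3982 rad, distance 15278.8 km.
Leg D→E: central angle 1.8832 rad, distance 11997.8 km.
Total: 4264.0 + 19093.1 + 15278.8 + 11997.8 ≈ 50634 km.

50634 km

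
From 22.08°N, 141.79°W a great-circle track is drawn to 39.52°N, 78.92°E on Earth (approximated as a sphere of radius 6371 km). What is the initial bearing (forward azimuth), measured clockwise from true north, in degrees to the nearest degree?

Δλ = -139.290° = -2.4311 rad.
y = sin Δλ · cos φ₂ = (-0.6522)(0.7714) = -0.5031
x = cos φ₁ sin φ₂ − sin φ₁ cos φ₂ cos Δλ = (0.9267)(0.6363) − (0.3759)(0.7714)(-0.7580) = 0.8095
θ = atan2(y, x) = -31.86°; adding 360° gives 328°.

328°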